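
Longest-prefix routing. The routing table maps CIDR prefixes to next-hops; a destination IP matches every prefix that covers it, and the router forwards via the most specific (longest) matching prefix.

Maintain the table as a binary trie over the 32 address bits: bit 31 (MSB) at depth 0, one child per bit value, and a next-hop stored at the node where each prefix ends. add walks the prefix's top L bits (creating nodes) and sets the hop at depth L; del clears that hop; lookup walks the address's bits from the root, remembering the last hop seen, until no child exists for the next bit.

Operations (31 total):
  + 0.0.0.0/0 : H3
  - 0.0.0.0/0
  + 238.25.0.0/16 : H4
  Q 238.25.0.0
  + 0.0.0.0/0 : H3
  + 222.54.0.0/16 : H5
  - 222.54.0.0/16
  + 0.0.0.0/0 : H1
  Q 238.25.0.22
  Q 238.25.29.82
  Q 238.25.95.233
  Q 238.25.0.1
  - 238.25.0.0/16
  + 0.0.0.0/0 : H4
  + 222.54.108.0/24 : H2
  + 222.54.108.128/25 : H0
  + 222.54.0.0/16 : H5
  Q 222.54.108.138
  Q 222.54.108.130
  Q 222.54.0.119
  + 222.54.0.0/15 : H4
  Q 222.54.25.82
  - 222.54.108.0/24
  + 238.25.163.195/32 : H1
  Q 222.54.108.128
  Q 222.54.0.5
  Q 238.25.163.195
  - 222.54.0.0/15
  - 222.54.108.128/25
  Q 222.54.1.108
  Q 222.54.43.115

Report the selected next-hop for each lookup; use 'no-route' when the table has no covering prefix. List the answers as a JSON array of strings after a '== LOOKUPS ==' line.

Trace:
  add 0.0.0.0/0 -> H3 at depth 0
  - 0.0.0.0/0 clear@0
  add 238.25.0.0/16 -> H4 at depth 16
  lookup 238.25.0.0: bits 1110111000011001 walk d0:-→d1:-→d2:-→d3:-→d4:-→d5:-→d6:-→d7:-→d8:-→d9:-→d10:-→d11:-→d12:-→d13:-→d14:-→d15:-→d16:H4 -> H4
  add 0.0.0.0/0 -> H3 at depth 0
  add 222.54.0.0/16 -> H5 at depth 16
  - 222.54.0.0/16 clear@16
  add 0.0.0.0/0 -> H1 at depth 0
  lookup 238.25.0.22: bits 1110111000011001 walk d0:H1→d1:-→d2:-→d3:-→d4:-→d5:-→d6:-→d7:-→d8:-→d9:-→d10:-→d11:-→d12:-→d13:-→d14:-→d15:-→d16:H4 -> H4
  lookup 238.25.29.82: bits 1110111000011001 walk d0:H1→d1:-→d2:-→d3:-→d4:-→d5:-→d6:-→d7:-→d8:-→d9:-→d10:-→d11:-→d12:-→d13:-→d14:-→d15:-→d16:H4 -> H4
  lookup 238.25.95.233: bits 1110111000011001 walk d0:H1→d1:-→d2:-→d3:-→d4:-→d5:-→d6:-→d7:-→d8:-→d9:-→d10:-→d11:-→d12:-→d13:-→d14:-→d15:-→d16:H4 -> H4
  lookup 238.25.0.1: bits 1110111000011001 walk d0:H1→d1:-→d2:-→d3:-→d4:-→d5:-→d6:-→d7:-→d8:-→d9:-→d10:-→d11:-→d12:-→d13:-→d14:-→d15:-→d16:H4 -> H4
  - 238.25.0.0/16 clear@16
  add 0.0.0.0/0 -> H4 at depth 0
  add 222.54.108.0/24 -> H2 at depth 24
  add 222.54.108.128/25 -> H0 at depth 25
  add 222.54.0.0/16 -> H5 at depth 16
  lookup 222.54.108.138: bits 1101111000110110011011001 walk d0:H4→d1:-→d2:-→d3:-→d4:-→d5:-→d6:-→d7:-→d8:-→d9:-→d10:-→d11:-→d12:-→d13:-→d14:-→d15:-→d16:H5→d17:-→d18:-→d19:-→d20:-→d21:-→d22:-→d23:-→d24:H2→d25:H0 -> H0
  lookup 222.54.108.130: bits 1101111000110110011011001 walk d0:H4→d1:-→d2:-→d3:-→d4:-→d5:-→d6:-→d7:-→d8:-→d9:-→d10:-→d11:-→d12:-→d13:-→d14:-→d15:-→d16:H5→d17:-→d18:-→d19:-→d20:-→d21:-→d22:-→d23:-→d24:H2→d25:H0 -> H0
  lookup 222.54.0.119: bits 11011110001101100 walk d0:H4→d1:-→d2:-→d3:-→d4:-→d5:-→d6:-→d7:-→d8:-→d9:-→d10:-→d11:-→d12:-→d13:-→d14:-→d15:-→d16:H5→d17:- -> H5
  add 222.54.0.0/15 -> H4 at depth 15
  lookup 222.54.25.82: bits 11011110001101100 walk d0:H4→d1:-→d2:-→d3:-→d4:-→d5:-→d6:-→d7:-→d8:-→d9:-→d10:-→d11:-→d12:-→d13:-→d14:-→d15:H4→d16:H5→d17:- -> H5
  - 222.54.108.0/24 clear@24
  add 238.25.163.195/32 -> H1 at depth 32
  lookup 222.54.108.128: bits 1101111000110110011011001 walk d0:H4→d1:-→d2:-→d3:-→d4:-→d5:-→d6:-→d7:-→d8:-→d9:-→d10:-→d11:-→d12:-→d13:-→d14:-→d15:H4→d16:H5→d17:-→d18:-→d19:-→d20:-→d21:-→d22:-→d23:-→d24:-→d25:H0 -> H0
  lookup 222.54.0.5: bits 11011110001101100 walk d0:H4→d1:-→d2:-→d3:-→d4:-→d5:-→d6:-→d7:-→d8:-→d9:-→d10:-→d11:-→d12:-→d13:-→d14:-→d15:H4→d16:H5→d17:- -> H5
  lookup 238.25.163.195: bits 11101110000110011010001111000011 walk d0:H4→d1:-→d2:-→d3:-→d4:-→d5:-→d6:-→d7:-→d8:-→d9:-→d10:-→d11:-→d12:-→d13:-→d14:-→d15:-→d16:-→d17:-→d18:-→d19:-→d20:-→d21:-→d22:-→d23:-→d24:-→d25:-→d26:-→d27:-→d28:-→d29:-→d30:-→d31:-→d32:H1 -> H1
  - 222.54.0.0/15 clear@15
  - 222.54.108.128/25 clear@25
  lookup 222.54.1.108: bits 11011110001101100 walk d0:H4→d1:-→d2:-→d3:-→d4:-→d5:-→d6:-→d7:-→d8:-→d9:-→d10:-→d11:-→d12:-→d13:-→d14:-→d15:-→d16:H5→d17:- -> H5
  lookup 222.54.43.115: bits 11011110001101100 walk d0:H4→d1:-→d2:-→d3:-→d4:-→d5:-→d6:-→d7:-→d8:-→d9:-→d10:-→d11:-→d12:-→d13:-→d14:-→d15:-→d16:H5→d17:- -> H5

== LOOKUPS ==
["H4","H4","H4","H4","H4","H0","H0","H5","H5","H0","H5","H1","H5","H5"]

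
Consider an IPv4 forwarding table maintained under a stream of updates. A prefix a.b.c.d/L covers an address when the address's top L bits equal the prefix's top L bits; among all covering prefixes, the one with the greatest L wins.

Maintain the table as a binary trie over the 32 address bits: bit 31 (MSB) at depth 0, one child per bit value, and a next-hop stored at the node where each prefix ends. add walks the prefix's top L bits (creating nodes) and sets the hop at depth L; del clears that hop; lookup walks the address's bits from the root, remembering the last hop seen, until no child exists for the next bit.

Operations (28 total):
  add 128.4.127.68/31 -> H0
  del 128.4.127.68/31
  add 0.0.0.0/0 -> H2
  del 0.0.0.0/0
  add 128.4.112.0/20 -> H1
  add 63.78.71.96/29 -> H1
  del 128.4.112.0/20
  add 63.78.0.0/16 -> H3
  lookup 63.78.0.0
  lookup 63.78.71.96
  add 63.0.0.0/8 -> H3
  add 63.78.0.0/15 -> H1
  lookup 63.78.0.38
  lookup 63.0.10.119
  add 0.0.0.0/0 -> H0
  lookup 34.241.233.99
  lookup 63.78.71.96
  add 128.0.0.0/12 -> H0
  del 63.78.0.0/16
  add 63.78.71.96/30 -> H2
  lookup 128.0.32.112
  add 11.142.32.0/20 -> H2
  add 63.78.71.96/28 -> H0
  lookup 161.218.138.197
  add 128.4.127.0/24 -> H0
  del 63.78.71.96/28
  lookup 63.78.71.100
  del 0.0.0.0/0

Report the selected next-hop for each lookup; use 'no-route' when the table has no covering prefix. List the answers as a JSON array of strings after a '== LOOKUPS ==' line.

Trace:
  add 128.4.127.68/31 -> H0 at depth 31
  - 128.4.127.68/31 clear@31
  add 0.0.0.0/0 -> H2 at depth 0
  - 0.0.0.0/0 clear@0
  add 128.4.112.0/20 -> H1 at depth 20
  add 63.78.71.96/29 -> H1 at depth 29
  - 128.4.112.0/20 clear@20
  add 63.78.0.0/16 -> H3 at depth 16
  ? 63.78.0.0  path d0:-→d1:-→d2:-→d3:-→d4:-→d5:-→d6:-→d7:-→d8:-→d9:-→d10:-→d11:-→d12:-→d13:-→d14:-→d15:-→d16:H3→d17:-  best=H3
  ? 63.78.71.96  path d0:-→d1:-→d2:-→d3:-→d4:-→d5:-→d6:-→d7:-→d8:-→d9:-→d10:-→d11:-→d12:-→d13:-→d14:-→d15:-→d16:H3→d17:-→d18:-→d19:-→d20:-→d21:-→d22:-→d23:-→d24:-→d25:-→d26:-→d27:-→d28:-→d29:H1  best=H1
  add 63.0.0.0/8 -> H3 at depth 8
  add 63.78.0.0/15 -> H1 at depth 15
  ? 63.78.0.38  path d0:-→d1:-→d2:-→d3:-→d4:-→d5:-→d6:-→d7:-→d8:H3→d9:-→d10:-→d11:-→d12:-→d13:-→d14:-→d15:H1→d16:H3→d17:-  best=H3
  ? 63.0.10.119  path d0:-→d1:-→d2:-→d3:-→d4:-→d5:-→d6:-→d7:-→d8:H3→d9:-  best=H3
  add 0.0.0.0/0 -> H0 at depth 0
  ? 34.241.233.99  path d0:H0→d1:-→d2:-→d3:-  best=H0
  ? 63.78.71.96  path d0:H0→d1:-→d2:-→d3:-→d4:-→d5:-→d6:-→d7:-→d8:H3→d9:-→d10:-→d11:-→d12:-→d13:-→d14:-→d15:H1→d16:H3→d17:-→d18:-→d19:-→d20:-→d21:-→d22:-→d23:-→d24:-→d25:-→d26:-→d27:-→d28:-→d29:H1  best=H1
  add 128.0.0.0/12 -> H0 at depth 12
  - 63.78.0.0/16 clear@16
  add 63.78.71.96/30 -> H2 at depth 30
  ? 128.0.32.112  path d0:H0→d1:-→d2:-→d3:-→d4:-→d5:-→d6:-→d7:-→d8:-→d9:-→d10:-→d11:-→d12:H0→d13:-  best=H0
  add 11.142.32.0/20 -> H2 at depth 20
  add 63.78.71.96/28 -> H0 at depth 28
  ? 161.218.138.197  path d0:H0→d1:-→d2:-  best=H0
  add 128.4.127.0/24 -> H0 at depth 24
  - 63.78.71.96/28 clear@28
  ? 63.78.71.100  path d0:H0→d1:-→d2:-→d3:-→d4:-→d5:-→d6:-→d7:-→d8:H3→d9:-→d10:-→d11:-→d12:-→d13:-→d14:-→d15:H1→d16:-→d17:-→d18:-→d19:-→d20:-→d21:-→d22:-→d23:-→d24:-→d25:-→d26:-→d27:-→d28:-→d29:H1  best=H1
  - 0.0.0.0/0 clear@0

== LOOKUPS ==
["H3","H1","H3","H3","H0","H1","H0","H0","H1"]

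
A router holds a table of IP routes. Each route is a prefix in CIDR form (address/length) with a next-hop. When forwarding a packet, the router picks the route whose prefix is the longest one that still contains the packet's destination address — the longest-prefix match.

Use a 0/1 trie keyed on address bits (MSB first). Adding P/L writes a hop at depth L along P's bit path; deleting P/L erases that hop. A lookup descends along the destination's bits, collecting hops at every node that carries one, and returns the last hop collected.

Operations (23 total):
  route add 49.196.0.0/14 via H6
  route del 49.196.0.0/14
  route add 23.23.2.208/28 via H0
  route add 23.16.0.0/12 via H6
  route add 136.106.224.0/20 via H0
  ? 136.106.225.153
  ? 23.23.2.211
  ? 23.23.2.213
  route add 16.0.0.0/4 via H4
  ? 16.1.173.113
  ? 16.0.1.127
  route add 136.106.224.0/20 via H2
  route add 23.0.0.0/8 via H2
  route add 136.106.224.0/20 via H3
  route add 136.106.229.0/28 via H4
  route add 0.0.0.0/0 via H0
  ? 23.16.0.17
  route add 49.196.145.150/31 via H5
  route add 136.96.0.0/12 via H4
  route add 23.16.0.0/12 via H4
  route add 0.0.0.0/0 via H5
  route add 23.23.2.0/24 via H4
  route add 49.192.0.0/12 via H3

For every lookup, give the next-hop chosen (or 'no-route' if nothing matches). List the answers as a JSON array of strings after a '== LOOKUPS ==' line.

Apply in order:
  add 49.196.0.0/14 -> H6 at depth 14
  del 49.196.0.0/14 (clear depth 14)
  add 23.23.2.208/28 -> H0 at depth 28
  add 23.16.0.0/12 -> H6 at depth 12
  add 136.106.224.0/20 -> H0 at depth 20
  lookup 136.106.225.153: bits 10001000011010101110 walk d0:-→d1:-→d2:-→d3:-→d4:-→d5:-→d6:-→d7:-→d8:-→d9:-→d10:-→d11:-→d12:-→d13:-→d14:-→d15:-→d16:-→d17:-→d18:-→d19:-→d20:H0 -> H0
  lookup 23.23.2.211: bits 0001011100010111000000101101 walk d0:-→d1:-→d2:-→d3:-→d4:-→d5:-→d6:-→d7:-→d8:-→d9:-→d10:-→d11:-→d12:H6→d13:-→d14:-→d15:-→d16:-→d17:-→d18:-→d19:-→d20:-→d21:-→d22:-→d23:-→d24:-→d25:-→d26:-→d27:-→d28:H0 -> H0
  lookup 23.23.2.213: bits 0001011100010111000000101101 walk d0:-→d1:-→d2:-→d3:-→d4:-→d5:-→d6:-→d7:-→d8:-→d9:-→d10:-→d11:-→d12:H6→d13:-→d14:-→d15:-→d16:-→d17:-→d18:-→d19:-→d20:-→d21:-→d22:-→d23:-→d24:-→d25:-→d26:-→d27:-→d28:H0 -> H0
  add 16.0.0.0/4 -> H4 at depth 4
  lookup 16.1.173.113: bits 00010 walk d0:-→d1:-→d2:-→d3:-→d4:H4→d5:- -> H4
  lookup 16.0.1.127: bits 00010 walk d0:-→d1:-→d2:-→d3:-→d4:H4→d5:- -> H4
  add 136.106.224.0/20 -> H2 at depth 20
  add 23.0.0.0/8 -> H2 at depth 8
  add 136.106.224.0/20 -> H3 at depth 20
  add 136.106.229.0/28 -> H4 at depth 28
  add 0.0.0.0/0 -> H0 at depth 0
  lookup 23.16.0.17: bits 0001011100010 walk d0:H0→d1:-→d2:-→d3:-→d4:H4→d5:-→d6:-→d7:-→d8:H2→d9:-→d10:-→d11:-→d12:H6→d13:- -> H6
  add 49.196.145.150/31 -> H5 at depth 31
  add 136.96.0.0/12 -> H4 at depth 12
  add 23.16.0.0/12 -> H4 at depth 12
  add 0.0.0.0/0 -> H5 at depth 0
  add 23.23.2.0/24 -> H4 at depth 24
  add 49.192.0.0/12 -> H3 at depth 12

== LOOKUPS ==
["H0","H0","H0","H4","H4","H6"]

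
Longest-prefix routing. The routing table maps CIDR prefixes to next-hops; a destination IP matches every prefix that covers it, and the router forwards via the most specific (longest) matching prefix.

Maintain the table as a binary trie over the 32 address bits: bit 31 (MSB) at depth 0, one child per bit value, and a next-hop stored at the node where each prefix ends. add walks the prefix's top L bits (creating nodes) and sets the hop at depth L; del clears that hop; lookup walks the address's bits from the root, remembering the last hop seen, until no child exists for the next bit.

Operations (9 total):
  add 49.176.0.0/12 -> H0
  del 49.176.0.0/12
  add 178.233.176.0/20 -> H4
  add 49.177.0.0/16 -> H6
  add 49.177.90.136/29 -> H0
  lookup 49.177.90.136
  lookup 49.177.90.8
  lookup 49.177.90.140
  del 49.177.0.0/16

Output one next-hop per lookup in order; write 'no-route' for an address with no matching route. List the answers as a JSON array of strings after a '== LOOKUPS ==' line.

Apply in order:
  add 49.176.0.0/12 -> H0 at depth 12
  - 49.176.0.0/12 clear@12
  add 178.233.176.0/20 -> H4 at depth 20
  add 49.177.0.0/16 -> H6 at depth 16
  add 49.177.90.136/29 -> H0 at depth 29
  lookup 49.177.90.136: bits 00110001101100010101101010001 walk d0:-→d1:-→d2:-→d3:-→d4:-→d5:-→d6:-→d7:-→d8:-→d9:-→d10:-→d11:-→d12:-→d13:-→d14:-→d15:-→d16:H6→d17:-→d18:-→d19:-→d20:-→d21:-→d22:-→d23:-→d24:-→d25:-→d26:-→d27:-→d28:-→d29:H0 -> H0
  lookup 49.177.90.8: bits 001100011011000101011010 walk d0:-→d1:-→d2:-→d3:-→d4:-→d5:-→d6:-→d7:-→d8:-→d9:-→d10:-→d11:-→d12:-→d13:-→d14:-→d15:-→d16:H6→d17:-→d18:-→d19:-→d20:-→d21:-→d22:-→d23:-→d24:- -> H6
  lookup 49.177.90.140: bits 00110001101100010101101010001 walk d0:-→d1:-→d2:-→d3:-→d4:-→d5:-→d6:-→d7:-→d8:-→d9:-→d10:-→d11:-→d12:-→d13:-→d14:-→d15:-→d16:H6→d17:-→d18:-→d19:-→d20:-→d21:-→d22:-→d23:-→d24:-→d25:-→d26:-→d27:-→d28:-→d29:H0 -> H0
  - 49.177.0.0/16 clear@16

== LOOKUPS ==
["H0","H6","H0"]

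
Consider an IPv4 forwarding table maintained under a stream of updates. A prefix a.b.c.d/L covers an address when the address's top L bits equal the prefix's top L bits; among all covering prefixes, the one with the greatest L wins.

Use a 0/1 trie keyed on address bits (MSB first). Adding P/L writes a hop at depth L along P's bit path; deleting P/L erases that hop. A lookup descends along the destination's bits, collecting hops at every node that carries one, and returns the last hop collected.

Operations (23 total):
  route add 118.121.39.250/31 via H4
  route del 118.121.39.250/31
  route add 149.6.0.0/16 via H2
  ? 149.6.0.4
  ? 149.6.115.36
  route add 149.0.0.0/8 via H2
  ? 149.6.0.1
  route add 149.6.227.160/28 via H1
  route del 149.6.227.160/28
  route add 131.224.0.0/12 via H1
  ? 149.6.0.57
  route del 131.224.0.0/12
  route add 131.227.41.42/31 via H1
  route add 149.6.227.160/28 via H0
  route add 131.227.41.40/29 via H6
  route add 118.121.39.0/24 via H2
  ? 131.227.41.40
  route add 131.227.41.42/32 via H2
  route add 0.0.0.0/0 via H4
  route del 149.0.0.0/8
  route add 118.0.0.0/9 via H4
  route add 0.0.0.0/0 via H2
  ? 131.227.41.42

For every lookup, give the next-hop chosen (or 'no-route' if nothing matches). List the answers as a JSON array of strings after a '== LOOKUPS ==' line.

Trace:
  + 118.121.39.250/31 (H4) depth=31
  del 118.121.39.250/31 (clear depth 31)
  + 149.6.0.0/16 (H2) depth=16
  ? 149.6.0.4  path d0:-→d1:-→d2:-→d3:-→d4:-→d5:-→d6:-→d7:-→d8:-→d9:-→d10:-→d11:-→d12:-→d13:-→d14:-→d15:-→d16:H2  best=H2
  ? 149.6.115.36  path d0:-→d1:-→d2:-→d3:-→d4:-→d5:-→d6:-→d7:-→d8:-→d9:-→d10:-→d11:-→d12:-→d13:-→d14:-→d15:-→d16:H2  best=H2
  + 149.0.0.0/8 (H2) depth=8
  ? 149.6.0.1  path d0:-→d1:-→d2:-→d3:-→d4:-→d5:-→d6:-→d7:-→d8:H2→d9:-→d10:-→d11:-→d12:-→d13:-→d14:-→d15:-→d16:H2  best=H2
  + 149.6.227.160/28 (H1) depth=28
  del 149.6.227.160/28 (clear depth 28)
  + 131.224.0.0/12 (H1) depth=12
  ? 149.6.0.57  path d0:-→d1:-→d2:-→d3:-→d4:-→d5:-→d6:-→d7:-→d8:H2→d9:-→d10:-→d11:-→d12:-→d13:-→d14:-→d15:-→d16:H2  best=H2
  del 131.224.0.0/12 (clear depth 12)
  + 131.227.41.42/31 (H1) depth=31
  + 149.6.227.160/28 (H0) depth=28
  + 131.227.41.40/29 (H6) depth=29
  + 118.121.39.0/24 (H2) depth=24
  ? 131.227.41.40  path d0:-→d1:-→d2:-→d3:-→d4:-→d5:-→d6:-→d7:-→d8:-→d9:-→d10:-→d11:-→d12:-→d13:-→d14:-→d15:-→d16:-→d17:-→d18:-→d19:-→d20:-→d21:-→d22:-→d23:-→d24:-→d25:-→d26:-→d27:-→d28:-→d29:H6→d30:-  best=H6
  + 131.227.41.42/32 (H2) depth=32
  + 0.0.0.0/0 (H4) depth=0
  del 149.0.0.0/8 (clear depth 8)
  + 118.0.0.0/9 (H4) depth=9
  + 0.0.0.0/0 (H2) depth=0
  ? 131.227.41.42  path d0:H2→d1:-→d2:-→d3:-→d4:-→d5:-→d6:-→d7:-→d8:-→d9:-→d10:-→d11:-→d12:-→d13:-→d14:-→d15:-→d16:-→d17:-→d18:-→d19:-→d20:-→d21:-→d22:-→d23:-→d24:-→d25:-→d26:-→d27:-→d28:-→d29:H6→d30:-→d31:H1→d32:H2  best=H2

== LOOKUPS ==
["H2","H2","H2","H2","H6","H2"]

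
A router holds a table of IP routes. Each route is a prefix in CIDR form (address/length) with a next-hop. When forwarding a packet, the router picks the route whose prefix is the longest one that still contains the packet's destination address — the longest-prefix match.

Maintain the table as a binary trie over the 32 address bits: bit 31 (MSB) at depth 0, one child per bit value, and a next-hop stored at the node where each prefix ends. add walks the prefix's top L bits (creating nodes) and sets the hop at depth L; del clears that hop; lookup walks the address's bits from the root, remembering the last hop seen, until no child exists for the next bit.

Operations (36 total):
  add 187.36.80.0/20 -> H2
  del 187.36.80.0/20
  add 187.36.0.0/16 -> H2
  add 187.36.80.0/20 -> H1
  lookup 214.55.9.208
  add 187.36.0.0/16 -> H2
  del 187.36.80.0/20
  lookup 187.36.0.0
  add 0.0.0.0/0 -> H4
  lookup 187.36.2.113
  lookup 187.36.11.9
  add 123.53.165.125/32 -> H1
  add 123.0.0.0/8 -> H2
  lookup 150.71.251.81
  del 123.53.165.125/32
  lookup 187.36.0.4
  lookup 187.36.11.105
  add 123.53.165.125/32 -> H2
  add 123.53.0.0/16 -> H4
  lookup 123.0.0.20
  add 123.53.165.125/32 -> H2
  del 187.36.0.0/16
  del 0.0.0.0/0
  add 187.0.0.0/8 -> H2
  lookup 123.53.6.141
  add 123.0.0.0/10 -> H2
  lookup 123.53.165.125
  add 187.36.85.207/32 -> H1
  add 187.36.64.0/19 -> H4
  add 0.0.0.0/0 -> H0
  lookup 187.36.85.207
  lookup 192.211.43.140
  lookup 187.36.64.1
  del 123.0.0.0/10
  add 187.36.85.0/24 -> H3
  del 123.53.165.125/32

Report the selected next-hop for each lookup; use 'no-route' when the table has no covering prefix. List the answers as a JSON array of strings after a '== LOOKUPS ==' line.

Apply in order:
  + 187.36.80.0/20 (H2) depth=20
  del 187.36.80.0/20 (clear depth 20)
  + 187.36.0.0/16 (H2) depth=16
  + 187.36.80.0/20 (H1) depth=20
  lookup 214.55.9.208: bits 1 walk d0:-→d1:- -> no-route
  + 187.36.0.0/16 (H2) depth=16
  del 187.36.80.0/20 (clear depth 20)
  lookup 187.36.0.0: bits 10111011001001000 walk d0:-→d1:-→d2:-→d3:-→d4:-→d5:-→d6:-→d7:-→d8:-→d9:-→d10:-→d11:-→d12:-→d13:-→d14:-→d15:-→d16:H2→d17:- -> H2
  + 0.0.0.0/0 (H4) depth=0
  lookup 187.36.2.113: bits 10111011001001000 walk d0:H4→d1:-→d2:-→d3:-→d4:-→d5:-→d6:-→d7:-→d8:-→d9:-→d10:-→d11:-→d12:-→d13:-→d14:-→d15:-→d16:H2→d17:- -> H2
  lookup 187.36.11.9: bits 10111011001001000 walk d0:H4→d1:-→d2:-→d3:-→d4:-→d5:-→d6:-→d7:-→d8:-→d9:-→d10:-→d11:-→d12:-→d13:-→d14:-→d15:-→d16:H2→d17:- -> H2
  + 123.53.165.125/32 (H1) depth=32
  + 123.0.0.0/8 (H2) depth=8
  lookup 150.71.251.81: bits 10 walk d0:H4→d1:-→d2:- -> H4
  del 123.53.165.125/32 (clear depth 32)
  lookup 187.36.0.4: bits 10111011001001000 walk d0:H4→d1:-→d2:-→d3:-→d4:-→d5:-→d6:-→d7:-→d8:-→d9:-→d10:-→d11:-→d12:-→d13:-→d14:-→d15:-→d16:H2→d17:- -> H2
  lookup 187.36.11.105: bits 10111011001001000 walk d0:H4→d1:-→d2:-→d3:-→d4:-→d5:-→d6:-→d7:-→d8:-→d9:-→d10:-→d11:-→d12:-→d13:-→d14:-→d15:-→d16:H2→d17:- -> H2
  + 123.53.165.125/32 (H2) depth=32
  + 123.53.0.0/16 (H4) depth=16
  lookup 123.0.0.20: bits 0111101100 walk d0:H4→d1:-→d2:-→d3:-→d4:-→d5:-→d6:-→d7:-→d8:H2→d9:-→d10:- -> H2
  + 123.53.165.125/32 (H2) depth=32
  del 187.36.0.0/16 (clear depth 16)
  del 0.0.0.0/0 (clear depth 0)
  + 187.0.0.0/8 (H2) depth=8
  lookup 123.53.6.141: bits 0111101100110101 walk d0:-→d1:-→d2:-→d3:-→d4:-→d5:-→d6:-→d7:-→d8:H2→d9:-→d10:-→d11:-→d12:-→d13:-→d14:-→d15:-→d16:H4 -> H4
  + 123.0.0.0/10 (H2) depth=10
  lookup 123.53.165.125: bits 01111011001101011010010101111101 walk d0:-→d1:-→d2:-→d3:-→d4:-→d5:-→d6:-→d7:-→d8:H2→d9:-→d10:H2→d11:-→d12:-→d13:-→d14:-→d15:-→d16:H4→d17:-→d18:-→d19:-→d20:-→d21:-→d22:-→d23:-→d24:-→d25:-→d26:-→d27:-→d28:-→d29:-→d30:-→d31:-→d32:H2 -> H2
  + 187.36.85.207/32 (H1) depth=32
  + 187.36.64.0/19 (H4) depth=19
  + 0.0.0.0/0 (H0) depth=0
  lookup 187.36.85.207: bits 10111011001001000101010111001111 walk d0:H0→d1:-→d2:-→d3:-→d4:-→d5:-→d6:-→d7:-→d8:H2→d9:-→d10:-→d11:-→d12:-→d13:-→d14:-→d15:-→d16:-→d17:-→d18:-→d19:H4→d20:-→d21:-→d22:-→d23:-→d24:-→d25:-→d26:-→d27:-→d28:-→d29:-→d30:-→d31:-→d32:H1 -> H1
  lookup 192.211.43.140: bits 1 walk d0:H0→d1:- -> H0
  lookup 187.36.64.1: bits 1011101100100100010 walk d0:H0→d1:-→d2:-→d3:-→d4:-→d5:-→d6:-→d7:-→d8:H2→d9:-→d10:-→d11:-→d12:-→d13:-→d14:-→d15:-→d16:-→d17:-→d18:-→d19:H4 -> H4
  del 123.0.0.0/10 (clear depth 10)
  + 187.36.85.0/24 (H3) depth=24
  del 123.53.165.125/32 (clear depth 32)

== LOOKUPS ==
["no-route","H2","H2","H2","H4","H2","H2","H2","H4","H2","H1","H0","H4"]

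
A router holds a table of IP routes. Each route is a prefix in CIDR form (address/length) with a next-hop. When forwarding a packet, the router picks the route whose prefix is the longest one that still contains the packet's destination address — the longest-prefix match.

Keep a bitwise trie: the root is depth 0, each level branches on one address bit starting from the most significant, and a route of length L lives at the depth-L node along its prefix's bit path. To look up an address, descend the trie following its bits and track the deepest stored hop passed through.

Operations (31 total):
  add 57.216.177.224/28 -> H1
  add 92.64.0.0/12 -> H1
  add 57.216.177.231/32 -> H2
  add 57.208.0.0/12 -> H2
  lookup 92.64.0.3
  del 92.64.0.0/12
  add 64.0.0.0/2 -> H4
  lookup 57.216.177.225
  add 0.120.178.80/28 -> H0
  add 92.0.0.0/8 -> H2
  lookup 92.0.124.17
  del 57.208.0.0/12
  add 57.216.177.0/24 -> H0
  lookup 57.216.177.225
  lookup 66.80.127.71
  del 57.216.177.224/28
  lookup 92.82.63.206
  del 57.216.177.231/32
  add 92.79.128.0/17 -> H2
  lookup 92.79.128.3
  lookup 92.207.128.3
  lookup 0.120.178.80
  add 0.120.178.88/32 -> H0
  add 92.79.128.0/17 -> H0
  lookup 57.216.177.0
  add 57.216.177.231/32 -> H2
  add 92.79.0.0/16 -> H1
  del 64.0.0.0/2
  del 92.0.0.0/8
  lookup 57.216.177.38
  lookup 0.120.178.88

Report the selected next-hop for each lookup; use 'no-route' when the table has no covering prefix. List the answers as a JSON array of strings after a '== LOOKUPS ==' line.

Trace:
  add 57.216.177.224/28 -> H1 at depth 28
  add 92.64.0.0/12 -> H1 at depth 12
  add 57.216.177.231/32 -> H2 at depth 32
  add 57.208.0.0/12 -> H2 at depth 12
  ? 92.64.0.3  path d0:-→d1:-→d2:-→d3:-→d4:-→d5:-→d6:-→d7:-→d8:-→d9:-→d10:-→d11:-→d12:H1  best=H1
  - 92.64.0.0/12 clear@12
  add 64.0.0.0/2 -> H4 at depth 2
  ? 57.216.177.225  path d0:-→d1:-→d2:-→d3:-→d4:-→d5:-→d6:-→d7:-→d8:-→d9:-→d10:-→d11:-→d12:H2→d13:-→d14:-→d15:-→d16:-→d17:-→d18:-→d19:-→d20:-→d21:-→d22:-→d23:-→d24:-→d25:-→d26:-→d27:-→d28:H1→d29:-  best=H1
  add 0.120.178.80/28 -> H0 at depth 28
  add 92.0.0.0/8 -> H2 at depth 8
  ? 92.0.124.17  path d0:-→d1:-→d2:H4→d3:-→d4:-→d5:-→d6:-→d7:-→d8:H2→d9:-  best=H2
  - 57.208.0.0/12 clear@12
  add 57.216.177.0/24 -> H0 at depth 24
  ? 57.216.177.225  path d0:-→d1:-→d2:-→d3:-→d4:-→d5:-→d6:-→d7:-→d8:-→d9:-→d10:-→d11:-→d12:-→d13:-→d14:-→d15:-→d16:-→d17:-→d18:-→d19:-→d20:-→d21:-→d22:-→d23:-→d24:H0→d25:-→d26:-→d27:-→d28:H1→d29:-  best=H1
  ? 66.80.127.71  path d0:-→d1:-→d2:H4→d3:-  best=H4
  - 57.216.177.224/28 clear@28
  ? 92.82.63.206  path d0:-→d1:-→d2:H4→d3:-→d4:-→d5:-→d6:-→d7:-→d8:H2→d9:-→d10:-→d11:-  best=H2
  - 57.216.177.231/32 clear@32
  add 92.79.128.0/17 -> H2 at depth 17
  ? 92.79.128.3  path d0:-→d1:-→d2:H4→d3:-→d4:-→d5:-→d6:-→d7:-→d8:H2→d9:-→d10:-→d11:-→d12:-→d13:-→d14:-→d15:-→d16:-→d17:H2  best=H2
  ? 92.207.128.3  path d0:-→d1:-→d2:H4→d3:-→d4:-→d5:-→d6:-→d7:-→d8:H2  best=H2
  ? 0.120.178.80  path d0:-→d1:-→d2:-→d3:-→d4:-→d5:-→d6:-→d7:-→d8:-→d9:-→d10:-→d11:-→d12:-→d13:-→d14:-→d15:-→d16:-→d17:-→d18:-→d19:-→d20:-→d21:-→d22:-→d23:-→d24:-→d25:-→d26:-→d27:-→d28:H0  best=H0
  add 0.120.178.88/32 -> H0 at depth 32
  add 92.79.128.0/17 -> H0 at depth 17
  ? 57.216.177.0  path d0:-→d1:-→d2:-→d3:-→d4:-→d5:-→d6:-→d7:-→d8:-→d9:-→d10:-→d11:-→d12:-→d13:-→d14:-→d15:-→d16:-→d17:-→d18:-→d19:-→d20:-→d21:-→d22:-→d23:-→d24:H0  best=H0
  add 57.216.177.231/32 -> H2 at depth 32
  add 92.79.0.0/16 -> H1 at depth 16
  - 64.0.0.0/2 clear@2
  - 92.0.0.0/8 clear@8
  ? 57.216.177.38  path d0:-→d1:-→d2:-→d3:-→d4:-→d5:-→d6:-→d7:-→d8:-→d9:-→d10:-→d11:-→d12:-→d13:-→d14:-→d15:-→d16:-→d17:-→d18:-→d19:-→d20:-→d21:-→d22:-→d23:-→d24:H0  best=H0
  ? 0.120.178.88  path d0:-→d1:-→d2:-→d3:-→d4:-→d5:-→d6:-→d7:-→d8:-→d9:-→d10:-→d11:-→d12:-→d13:-→d14:-→d15:-→d16:-→d17:-→d18:-→d19:-→d20:-→d21:-→d22:-→d23:-→d24:-→d25:-→d26:-→d27:-→d28:H0→d29:-→d30:-→d31:-→d32:H0  best=H0

== LOOKUPS ==
["H1","H1","H2","H1","H4","H2","H2","H2","H0","H0","H0","H0"]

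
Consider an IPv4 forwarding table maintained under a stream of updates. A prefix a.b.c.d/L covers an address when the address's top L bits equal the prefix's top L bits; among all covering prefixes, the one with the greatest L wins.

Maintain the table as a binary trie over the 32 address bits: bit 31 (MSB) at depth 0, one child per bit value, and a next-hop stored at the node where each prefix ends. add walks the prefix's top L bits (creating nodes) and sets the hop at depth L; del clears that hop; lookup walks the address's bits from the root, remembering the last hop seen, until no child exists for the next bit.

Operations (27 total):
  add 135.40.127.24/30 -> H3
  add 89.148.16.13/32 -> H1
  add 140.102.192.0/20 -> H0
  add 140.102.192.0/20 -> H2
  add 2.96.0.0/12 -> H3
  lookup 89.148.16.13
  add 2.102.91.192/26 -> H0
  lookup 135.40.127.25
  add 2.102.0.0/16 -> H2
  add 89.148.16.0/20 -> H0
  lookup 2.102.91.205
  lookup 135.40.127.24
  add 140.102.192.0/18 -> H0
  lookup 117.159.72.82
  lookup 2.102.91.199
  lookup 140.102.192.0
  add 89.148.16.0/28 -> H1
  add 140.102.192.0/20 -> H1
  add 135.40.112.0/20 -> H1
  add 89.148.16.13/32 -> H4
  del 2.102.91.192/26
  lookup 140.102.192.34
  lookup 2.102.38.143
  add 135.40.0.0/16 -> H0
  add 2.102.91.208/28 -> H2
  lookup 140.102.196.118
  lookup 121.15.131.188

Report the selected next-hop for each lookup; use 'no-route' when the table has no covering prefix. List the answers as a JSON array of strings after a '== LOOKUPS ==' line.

Trace:
  add 135.40.127.24/30 -> H3 at depth 30
  add 89.148.16.13/32 -> H1 at depth 32
  add 140.102.192.0/20 -> H0 at depth 20
  add 140.102.192.0/20 -> H2 at depth 20
  add 2.96.0.0/12 -> H3 at depth 12
  ? 89.148.16.13  path d0:-→d1:-→d2:-→d3:-→d4:-→d5:-→d6:-→d7:-→d8:-→d9:-→d10:-→d11:-→d12:-→d13:-→d14:-→d15:-→d16:-→d17:-→d18:-→d19:-→d20:-→d21:-→d22:-→d23:-→d24:-→d25:-→d26:-→d27:-→d28:-→d29:-→d30:-→d31:-→d32:H1  best=H1
  add 2.102.91.192/26 -> H0 at depth 26
  ? 135.40.127.25  path d0:-→d1:-→d2:-→d3:-→d4:-→d5:-→d6:-→d7:-→d8:-→d9:-→d10:-→d11:-→d12:-→d13:-→d14:-→d15:-→d16:-→d17:-→d18:-→d19:-→d20:-→d21:-→d22:-→d23:-→d24:-→d25:-→d26:-→d27:-→d28:-→d29:-→d30:H3  best=H3
  add 2.102.0.0/16 -> H2 at depth 16
  add 89.148.16.0/20 -> H0 at depth 20
  ? 2.102.91.205  path d0:-→d1:-→d2:-→d3:-→d4:-→d5:-→d6:-→d7:-→d8:-→d9:-→d10:-→d11:-→d12:H3→d13:-→d14:-→d15:-→d16:H2→d17:-→d18:-→d19:-→d20:-→d21:-→d22:-→d23:-→d24:-→d25:-→d26:H0  best=H0
  ? 135.40.127.24  path d0:-→d1:-→d2:-→d3:-→d4:-→d5:-→d6:-→d7:-→d8:-→d9:-→d10:-→d11:-→d12:-→d13:-→d14:-→d15:-→d16:-→d17:-→d18:-→d19:-→d20:-→d21:-→d22:-→d23:-→d24:-→d25:-→d26:-→d27:-→d28:-→d29:-→d30:H3  best=H3
  add 140.102.192.0/18 -> H0 at depth 18
  ? 117.159.72.82  path d0:-→d1:-→d2:-  best=no-route
  ? 2.102.91.199  path d0:-→d1:-→d2:-→d3:-→d4:-→d5:-→d6:-→d7:-→d8:-→d9:-→d10:-→d11:-→d12:H3→d13:-→d14:-→d15:-→d16:H2→d17:-→d18:-→d19:-→d20:-→d21:-→d22:-→d23:-→d24:-→d25:-→d26:H0  best=H0
  ? 140.102.192.0  path d0:-→d1:-→d2:-→d3:-→d4:-→d5:-→d6:-→d7:-→d8:-→d9:-→d10:-→d11:-→d12:-→d13:-→d14:-→d15:-→d16:-→d17:-→d18:H0→d19:-→d20:H2  best=H2
  add 89.148.16.0/28 -> H1 at depth 28
  add 140.102.192.0/20 -> H1 at depth 20
  add 135.40.112.0/20 -> H1 at depth 20
  add 89.148.16.13/32 -> H4 at depth 32
  - 2.102.91.192/26 clear@26
  ? 140.102.192.34  path d0:-→d1:-→d2:-→d3:-→d4:-→d5:-→d6:-→d7:-→d8:-→d9:-→d10:-→d11:-→d12:-→d13:-→d14:-→d15:-→d16:-→d17:-→d18:H0→d19:-→d20:H1  best=H1
  ? 2.102.38.143  path d0:-→d1:-→d2:-→d3:-→d4:-→d5:-→d6:-→d7:-→d8:-→d9:-→d10:-→d11:-→d12:H3→d13:-→d14:-→d15:-→d16:H2→d17:-  best=H2
  add 135.40.0.0/16 -> H0 at depth 16
  add 2.102.91.208/28 -> H2 at depth 28
  ? 140.102.196.118  path d0:-→d1:-→d2:-→d3:-→d4:-→d5:-→d6:-→d7:-→d8:-→d9:-→d10:-→d11:-→d12:-→d13:-→d14:-→d15:-→d16:-→d17:-→d18:H0→d19:-→d20:H1  best=H1
  ? 121.15.131.188  path d0:-→d1:-→d2:-  best=no-route

== LOOKUPS ==
["H1","H3","H0","H3","no-route","H0","H2","H1","H2","H1","no-route"]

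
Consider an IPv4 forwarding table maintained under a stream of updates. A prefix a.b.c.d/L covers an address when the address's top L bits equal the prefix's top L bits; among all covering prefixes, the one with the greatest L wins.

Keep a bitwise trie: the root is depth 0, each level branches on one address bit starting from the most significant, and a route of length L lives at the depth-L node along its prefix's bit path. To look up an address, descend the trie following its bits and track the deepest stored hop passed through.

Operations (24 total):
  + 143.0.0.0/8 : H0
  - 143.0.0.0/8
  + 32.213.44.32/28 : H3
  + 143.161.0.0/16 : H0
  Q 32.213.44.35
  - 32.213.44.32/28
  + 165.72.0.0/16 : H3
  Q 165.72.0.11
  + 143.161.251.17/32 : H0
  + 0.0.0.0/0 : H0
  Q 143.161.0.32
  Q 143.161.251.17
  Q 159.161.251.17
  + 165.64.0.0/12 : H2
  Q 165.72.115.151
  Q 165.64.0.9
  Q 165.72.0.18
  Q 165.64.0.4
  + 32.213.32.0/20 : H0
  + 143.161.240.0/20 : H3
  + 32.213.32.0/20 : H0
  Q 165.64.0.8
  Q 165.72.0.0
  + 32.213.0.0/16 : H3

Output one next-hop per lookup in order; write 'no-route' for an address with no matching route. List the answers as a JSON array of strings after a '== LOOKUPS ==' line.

Process each operation:
  + 143.0.0.0/8 (H0) depth=8
  - 143.0.0.0/8 clear@8
  + 32.213.44.32/28 (H3) depth=28
  + 143.161.0.0/16 (H0) depth=16
  lookup 32.213.44.35: bits 0010000011010101001011000010 walk d0:-→d1:-→d2:-→d3:-→d4:-→d5:-→d6:-→d7:-→d8:-→d9:-→d10:-→d11:-→d12:-→d13:-→d14:-→d15:-→d16:-→d17:-→d18:-→d19:-→d20:-→d21:-→d22:-→d23:-→d24:-→d25:-→d26:-→d27:-→d28:H3 -> H3
  - 32.213.44.32/28 clear@28
  + 165.72.0.0/16 (H3) depth=16
  lookup 165.72.0.11: bits 1010010101001000 walk d0:-→d1:-→d2:-→d3:-→d4:-→d5:-→d6:-→d7:-→d8:-→d9:-→d10:-→d11:-→d12:-→d13:-→d14:-→d15:-→d16:H3 -> H3
  + 143.161.251.17/32 (H0) depth=32
  + 0.0.0.0/0 (H0) depth=0
  lookup 143.161.0.32: bits 1000111110100001 walk d0:H0→d1:-→d2:-→d3:-→d4:-→d5:-→d6:-→d7:-→d8:-→d9:-→d10:-→d11:-→d12:-→d13:-→d14:-→d15:-→d16:H0 -> H0
  lookup 143.161.251.17: bits 10001111101000011111101100010001 walk d0:H0→d1:-→d2:-→d3:-→d4:-→d5:-→d6:-→d7:-→d8:-→d9:-→d10:-→d11:-→d12:-→d13:-→d14:-→d15:-→d16:H0→d17:-→d18:-→d19:-→d20:-→d21:-→d22:-→d23:-→d24:-→d25:-→d26:-→d27:-→d28:-→d29:-→d30:-→d31:-→d32:H0 -> H0
  lookup 159.161.251.17: bits 100 walk d0:H0→d1:-→d2:-→d3:- -> H0
  + 165.64.0.0/12 (H2) depth=12
  lookup 165.72.115.151: bits 1010010101001000 walk d0:H0→d1:-→d2:-→d3:-→d4:-→d5:-→d6:-→d7:-→d8:-→d9:-→d10:-→d11:-→d12:H2→d13:-→d14:-→d15:-→d16:H3 -> H3
  lookup 165.64.0.9: bits 101001010100 walk d0:H0→d1:-→d2:-→d3:-→d4:-→d5:-→d6:-→d7:-→d8:-→d9:-→d10:-→d11:-→d12:H2 -> H2
  lookup 165.72.0.18: bits 1010010101001000 walk d0:H0→d1:-→d2:-→d3:-→d4:-→d5:-→d6:-→d7:-→d8:-→d9:-→d10:-→d11:-→d12:H2→d13:-→d14:-→d15:-→d16:H3 -> H3
  lookup 165.64.0.4: bits 101001010100 walk d0:H0→d1:-→d2:-→d3:-→d4:-→d5:-→d6:-→d7:-→d8:-→d9:-→d10:-→d11:-→d12:H2 -> H2
  + 32.213.32.0/20 (H0) depth=20
  + 143.161.240.0/20 (H3) depth=20
  + 32.213.32.0/20 (H0) depth=20
  lookup 165.64.0.8: bits 101001010100 walk d0:H0→d1:-→d2:-→d3:-→d4:-→d5:-→d6:-→d7:-→d8:-→d9:-→d10:-→d11:-→d12:H2 -> H2
  lookup 165.72.0.0: bits 1010010101001000 walk d0:H0→d1:-→d2:-→d3:-→d4:-→d5:-→d6:-→d7:-→d8:-→d9:-→d10:-→d11:-→d12:H2→d13:-→d14:-→d15:-→d16:H3 -> H3
  + 32.213.0.0/16 (H3) depth=16

== LOOKUPS ==
["H3","H3","H0","H0","H0","H3","H2","H3","H2","H2","H3"]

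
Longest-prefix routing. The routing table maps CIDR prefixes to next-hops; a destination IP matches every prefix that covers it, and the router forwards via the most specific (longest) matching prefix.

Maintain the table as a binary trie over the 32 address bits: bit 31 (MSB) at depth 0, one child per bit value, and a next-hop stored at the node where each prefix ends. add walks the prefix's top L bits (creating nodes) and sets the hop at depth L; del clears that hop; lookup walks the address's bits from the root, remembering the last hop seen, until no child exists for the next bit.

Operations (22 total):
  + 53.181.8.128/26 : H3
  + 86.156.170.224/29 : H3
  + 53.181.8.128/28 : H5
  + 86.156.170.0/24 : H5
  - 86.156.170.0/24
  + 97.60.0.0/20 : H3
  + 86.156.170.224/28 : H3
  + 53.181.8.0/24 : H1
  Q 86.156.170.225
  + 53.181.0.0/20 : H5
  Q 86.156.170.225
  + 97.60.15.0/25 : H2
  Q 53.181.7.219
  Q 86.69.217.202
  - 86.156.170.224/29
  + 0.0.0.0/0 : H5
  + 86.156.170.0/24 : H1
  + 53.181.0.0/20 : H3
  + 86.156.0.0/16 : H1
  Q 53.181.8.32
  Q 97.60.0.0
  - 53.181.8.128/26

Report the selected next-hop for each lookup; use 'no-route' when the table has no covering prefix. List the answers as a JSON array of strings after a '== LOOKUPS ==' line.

Process each operation:
  + 53.181.8.128/26 (H3) depth=26
  + 86.156.170.224/29 (H3) depth=29
  + 53.181.8.128/28 (H5) depth=28
  + 86.156.170.0/24 (H5) depth=24
  - 86.156.170.0/24 clear@24
  + 97.60.0.0/20 (H3) depth=20
  + 86.156.170.224/28 (H3) depth=28
  + 53.181.8.0/24 (H1) depth=24
  Q 86.156.170.225: descend 01010110100111001010101011100 ; hops seen [H3,H3] ; pick H3
  + 53.181.0.0/20 (H5) depth=20
  Q 86.156.170.225: descend 01010110100111001010101011100 ; hops seen [H3,H3] ; pick H3
  + 97.60.15.0/25 (H2) depth=25
  Q 53.181.7.219: descend 00110101101101010000 ; hops seen [H5] ; pick H5
  Q 86.69.217.202: descend 01010110 ; hops seen [∅] ; pick no-route
  - 86.156.170.224/29 clear@29
  + 0.0.0.0/0 (H5) depth=0
  + 86.156.170.0/24 (H1) depth=24
  + 53.181.0.0/20 (H3) depth=20
  + 86.156.0.0/16 (H1) depth=16
  Q 53.181.8.32: descend 001101011011010100001000 ; hops seen [H5,H3,H1] ; pick H1
  Q 97.60.0.0: descend 01100001001111000000 ; hops seen [H5,H3] ; pick H3
  - 53.181.8.128/26 clear@26

== LOOKUPS ==
["H3","H3","H5","no-route","H1","H3"]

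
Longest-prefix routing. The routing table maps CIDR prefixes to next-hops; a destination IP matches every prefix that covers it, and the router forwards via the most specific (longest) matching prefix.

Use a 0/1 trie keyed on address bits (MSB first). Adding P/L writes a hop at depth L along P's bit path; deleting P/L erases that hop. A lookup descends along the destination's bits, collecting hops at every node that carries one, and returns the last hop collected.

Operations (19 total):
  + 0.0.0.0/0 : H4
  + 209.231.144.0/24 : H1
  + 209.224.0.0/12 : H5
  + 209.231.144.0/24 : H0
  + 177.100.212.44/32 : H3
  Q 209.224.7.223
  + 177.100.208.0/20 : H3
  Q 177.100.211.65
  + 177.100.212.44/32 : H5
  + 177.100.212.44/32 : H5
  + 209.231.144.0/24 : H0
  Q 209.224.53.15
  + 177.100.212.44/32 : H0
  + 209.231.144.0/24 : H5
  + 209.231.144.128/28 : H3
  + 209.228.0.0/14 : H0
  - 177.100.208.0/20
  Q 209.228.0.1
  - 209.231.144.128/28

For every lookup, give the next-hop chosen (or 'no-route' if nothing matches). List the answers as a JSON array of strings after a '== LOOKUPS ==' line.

Apply in order:
  + 0.0.0.0/0 (H4) depth=0
  + 209.231.144.0/24 (H1) depth=24
  + 209.224.0.0/12 (H5) depth=12
  + 209.231.144.0/24 (H0) depth=24
  + 177.100.212.44/32 (H3) depth=32
  Q 209.224.7.223: descend 1101000111100 ; hops seen [H4,H5] ; pick H5
  + 177.100.208.0/20 (H3) depth=20
  Q 177.100.211.65: descend 101100010110010011010 ; hops seen [H4,H3] ; pick H3
  + 177.100.212.44/32 (H5) depth=32
  + 177.100.212.44/32 (H5) depth=32
  + 209.231.144.0/24 (H0) depth=24
  Q 209.224.53.15: descend 1101000111100 ; hops seen [H4,H5] ; pick H5
  + 177.100.212.44/32 (H0) depth=32
  + 209.231.144.0/24 (H5) depth=24
  + 209.231.144.128/28 (H3) depth=28
  + 209.228.0.0/14 (H0) depth=14
  - 177.100.208.0/20 clear@20
  Q 209.228.0.1: descend 11010001111001 ; hops seen [H4,H5,H0] ; pick H0
  - 209.231.144.128/28 clear@28

== LOOKUPS ==
["H5","H3","H5","H0"]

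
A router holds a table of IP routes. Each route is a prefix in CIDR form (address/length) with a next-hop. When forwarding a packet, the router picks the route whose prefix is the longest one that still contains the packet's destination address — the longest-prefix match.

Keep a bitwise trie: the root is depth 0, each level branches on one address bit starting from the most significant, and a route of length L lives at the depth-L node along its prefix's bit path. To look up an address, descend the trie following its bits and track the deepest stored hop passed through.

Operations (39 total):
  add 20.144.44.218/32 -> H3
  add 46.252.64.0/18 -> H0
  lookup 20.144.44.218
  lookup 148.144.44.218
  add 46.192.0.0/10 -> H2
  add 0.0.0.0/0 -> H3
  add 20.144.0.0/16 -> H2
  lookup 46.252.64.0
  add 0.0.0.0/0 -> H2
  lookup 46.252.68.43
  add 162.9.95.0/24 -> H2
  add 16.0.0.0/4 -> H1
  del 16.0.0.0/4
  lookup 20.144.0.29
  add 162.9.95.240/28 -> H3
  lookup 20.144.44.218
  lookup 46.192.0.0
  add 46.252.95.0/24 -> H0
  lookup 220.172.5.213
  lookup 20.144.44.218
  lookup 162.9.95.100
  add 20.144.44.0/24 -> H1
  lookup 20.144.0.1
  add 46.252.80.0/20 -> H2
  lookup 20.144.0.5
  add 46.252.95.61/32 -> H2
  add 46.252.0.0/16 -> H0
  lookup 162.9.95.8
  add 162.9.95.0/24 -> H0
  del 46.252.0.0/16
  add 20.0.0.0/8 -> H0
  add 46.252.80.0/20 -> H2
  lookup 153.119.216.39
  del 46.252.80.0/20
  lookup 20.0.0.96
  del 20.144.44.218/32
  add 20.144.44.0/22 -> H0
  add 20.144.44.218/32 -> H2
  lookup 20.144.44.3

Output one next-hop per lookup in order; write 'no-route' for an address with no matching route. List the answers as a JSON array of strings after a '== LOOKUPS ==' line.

Apply in order:
  + 20.144.44.218/32 (H3) depth=32
  + 46.252.64.0/18 (H0) depth=18
  lookup 20.144.44.218: bits 00010100100100000010110011011010 walk d0:-→d1:-→d2:-→d3:-→d4:-→d5:-→d6:-→d7:-→d8:-→d9:-→d10:-→d11:-→d12:-→d13:-→d14:-→d15:-→d16:-→d17:-→d18:-→d19:-→d20:-→d21:-→d22:-→d23:-→d24:-→d25:-→d26:-→d27:-→d28:-→d29:-→d30:-→d31:-→d32:H3 -> H3
  lookup 148.144.44.218: bits ε walk d0:- -> no-route
  + 46.192.0.0/10 (H2) depth=10
  + 0.0.0.0/0 (H3) depth=0
  + 20.144.0.0/16 (H2) depth=16
  lookup 46.252.64.0: bits 001011101111110001 walk d0:H3→d1:-→d2:-→d3:-→d4:-→d5:-→d6:-→d7:-→d8:-→d9:-→d10:H2→d11:-→d12:-→d13:-→d14:-→d15:-→d16:-→d17:-→d18:H0 -> H0
  + 0.0.0.0/0 (H2) depth=0
  lookup 46.252.68.43: bits 001011101111110001 walk d0:H2→d1:-→d2:-→d3:-→d4:-→d5:-→d6:-→d7:-→d8:-→d9:-→d10:H2→d11:-→d12:-→d13:-→d14:-→d15:-→d16:-→d17:-→d18:H0 -> H0
  + 162.9.95.0/24 (H2) depth=24
  + 16.0.0.0/4 (H1) depth=4
  del 16.0.0.0/4 (clear depth 4)
  lookup 20.144.0.29: bits 000101001001000000 walk d0:H2→d1:-→d2:-→d3:-→d4:-→d5:-→d6:-→d7:-→d8:-→d9:-→d10:-→d11:-→d12:-→d13:-→d14:-→d15:-→d16:H2→d17:-→d18:- -> H2
  + 162.9.95.240/28 (H3) depth=28
  lookup 20.144.44.218: bits 00010100100100000010110011011010 walk d0:H2→d1:-→d2:-→d3:-→d4:-→d5:-→d6:-→d7:-→d8:-→d9:-→d10:-→d11:-→d12:-→d13:-→d14:-→d15:-→d16:H2→d17:-→d18:-→d19:-→d20:-→d21:-→d22:-→d23:-→d24:-→d25:-→d26:-→d27:-→d28:-→d29:-→d30:-→d31:-→d32:H3 -> H3
  lookup 46.192.0.0: bits 0010111011 walk d0:H2→d1:-→d2:-→d3:-→d4:-→d5:-→d6:-→d7:-→d8:-→d9:-→d10:H2 -> H2
  + 46.252.95.0/24 (H0) depth=24
  lookup 220.172.5.213: bits 1 walk d0:H2→d1:- -> H2
  lookup 20.144.44.218: bits 00010100100100000010110011011010 walk d0:H2→d1:-→d2:-→d3:-→d4:-→d5:-→d6:-→d7:-→d8:-→d9:-→d10:-→d11:-→d12:-→d13:-→d14:-→d15:-→d16:H2→d17:-→d18:-→d19:-→d20:-→d21:-→d22:-→d23:-→d24:-→d25:-→d26:-→d27:-→d28:-→d29:-→d30:-→d31:-→d32:H3 -> H3
  lookup 162.9.95.100: bits 101000100000100101011111 walk d0:H2→d1:-→d2:-→d3:-→d4:-→d5:-→d6:-→d7:-→d8:-→d9:-→d10:-→d11:-→d12:-→d13:-→d14:-→d15:-→d16:-→d17:-→d18:-→d19:-→d20:-→d21:-→d22:-→d23:-→d24:H2 -> H2
  + 20.144.44.0/24 (H1) depth=24
  lookup 20.144.0.1: bits 000101001001000000 walk d0:H2→d1:-→d2:-→d3:-→d4:-→d5:-→d6:-→d7:-→d8:-→d9:-→d10:-→d11:-→d12:-→d13:-→d14:-→d15:-→d16:H2→d17:-→d18:- -> H2
  + 46.252.80.0/20 (H2) depth=20
  lookup 20.144.0.5: bits 000101001001000000 walk d0:H2→d1:-→d2:-→d3:-→d4:-→d5:-→d6:-→d7:-→d8:-→d9:-→d10:-→d11:-→d12:-→d13:-→d14:-→d15:-→d16:H2→d17:-→d18:- -> H2
  + 46.252.95.61/32 (H2) depth=32
  + 46.252.0.0/16 (H0) depth=16
  lookup 162.9.95.8: bits 101000100000100101011111 walk d0:H2→d1:-→d2:-→d3:-→d4:-→d5:-→d6:-→d7:-→d8:-→d9:-→d10:-→d11:-→d12:-→d13:-→d14:-→d15:-→d16:-→d17:-→d18:-→d19:-→d20:-→d21:-→d22:-→d23:-→d24:H2 -> H2
  + 162.9.95.0/24 (H0) depth=24
  del 46.252.0.0/16 (clear depth 16)
  + 20.0.0.0/8 (H0) depth=8
  + 46.252.80.0/20 (H2) depth=20
  lookup 153.119.216.39: bits 10 walk d0:H2→d1:-→d2:- -> H2
  del 46.252.80.0/20 (clear depth 20)
  lookup 20.0.0.96: bits 00010100 walk d0:H2→d1:-→d2:-→d3:-→d4:-→d5:-→d6:-→d7:-→d8:H0 -> H0
  del 20.144.44.218/32 (clear depth 32)
  + 20.144.44.0/22 (H0) depth=22
  + 20.144.44.218/32 (H2) depth=32
  lookup 20.144.44.3: bits 000101001001000000101100 walk d0:H2→d1:-→d2:-→d3:-→d4:-→d5:-→d6:-→d7:-→d8:H0→d9:-→d10:-→d11:-→d12:-→d13:-→d14:-→d15:-→d16:H2→d17:-→d18:-→d19:-→d20:-→d21:-→d22:H0→d23:-→d24:H1 -> H1

== LOOKUPS ==
["H3","no-route","H0","H0","H2","H3","H2","H2","H3","H2","H2","H2","H2","H2","H0","H1"]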